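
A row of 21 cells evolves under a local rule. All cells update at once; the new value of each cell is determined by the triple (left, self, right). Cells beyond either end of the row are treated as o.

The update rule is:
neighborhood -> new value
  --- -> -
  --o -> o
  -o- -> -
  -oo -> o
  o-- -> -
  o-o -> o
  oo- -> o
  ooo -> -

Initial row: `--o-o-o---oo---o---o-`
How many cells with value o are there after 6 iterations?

-o-o-o---ooo--o---o-o
o-o-o---oo-o-o---o-oo
oo-o---oooo-o---o-oo-
-oo---oo--oo---o-oooo
ooo--ooo-ooo--o-oo---
--o-oo-ooo-o-o-ooo--o
count of o: 12

12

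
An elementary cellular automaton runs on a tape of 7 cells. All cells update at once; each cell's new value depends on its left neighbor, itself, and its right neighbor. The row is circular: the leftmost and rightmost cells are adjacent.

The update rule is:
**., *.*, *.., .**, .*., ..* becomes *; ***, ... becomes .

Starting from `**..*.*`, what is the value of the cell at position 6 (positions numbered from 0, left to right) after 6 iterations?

.

.******
**....*
.**..**
*******
.......
.......
position 6 holds .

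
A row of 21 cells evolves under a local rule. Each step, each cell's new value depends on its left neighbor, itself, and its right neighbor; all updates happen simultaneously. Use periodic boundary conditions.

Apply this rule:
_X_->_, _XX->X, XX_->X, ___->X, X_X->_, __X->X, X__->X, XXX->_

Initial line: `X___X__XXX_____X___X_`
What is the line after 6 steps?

___XXXXXXXX__XXXX____

_XXX_XXX_XXXXXX_XXX__
XX_X_X_X_X____X_X_XXX
_X________XXXX____X__
X_XXXXXXXXX__XXXXX_XX
X_X_______XXXX___X_X_
___XXXXXXXX__XXXX____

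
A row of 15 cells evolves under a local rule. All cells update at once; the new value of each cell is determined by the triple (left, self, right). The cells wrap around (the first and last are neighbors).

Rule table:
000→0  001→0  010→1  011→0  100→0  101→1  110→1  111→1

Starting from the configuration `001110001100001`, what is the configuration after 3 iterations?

000010000100001

000110000100001
000010000100001
000010000100001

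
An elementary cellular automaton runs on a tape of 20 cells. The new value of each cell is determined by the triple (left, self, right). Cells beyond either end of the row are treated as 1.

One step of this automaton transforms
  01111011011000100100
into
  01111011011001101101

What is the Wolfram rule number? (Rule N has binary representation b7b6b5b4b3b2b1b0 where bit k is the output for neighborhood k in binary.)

position 2: 111 → 1  (bit 7 = 1)
position 4: 110 → 1  (bit 6 = 1)
position 0: 101 → 0  (bit 5 = 0)
position 11: 100 → 0  (bit 4 = 0)
position 1: 011 → 1  (bit 3 = 1)
position 14: 010 → 1  (bit 2 = 1)
position 13: 001 → 1  (bit 1 = 1)
position 12: 000 → 0  (bit 0 = 0)
bits b7..b0 = 11001110 = 206

206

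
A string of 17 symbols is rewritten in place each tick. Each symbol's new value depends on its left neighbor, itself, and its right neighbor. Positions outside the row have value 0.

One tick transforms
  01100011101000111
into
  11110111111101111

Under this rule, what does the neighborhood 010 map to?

At position 10 the neighborhood is 010; the next row has 1 there.

1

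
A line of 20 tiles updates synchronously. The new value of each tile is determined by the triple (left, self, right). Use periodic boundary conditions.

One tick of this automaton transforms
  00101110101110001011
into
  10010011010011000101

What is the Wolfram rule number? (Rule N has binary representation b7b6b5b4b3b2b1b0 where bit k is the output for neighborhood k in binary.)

position 5: 111 → 0  (bit 7 = 0)
position 6: 110 → 1  (bit 6 = 1)
position 3: 101 → 1  (bit 5 = 1)
position 0: 100 → 1  (bit 4 = 1)
position 4: 011 → 0  (bit 3 = 0)
position 2: 010 → 0  (bit 2 = 0)
position 1: 001 → 0  (bit 1 = 0)
position 14: 000 → 0  (bit 0 = 0)
bits b7..b0 = 01110000 = 112

112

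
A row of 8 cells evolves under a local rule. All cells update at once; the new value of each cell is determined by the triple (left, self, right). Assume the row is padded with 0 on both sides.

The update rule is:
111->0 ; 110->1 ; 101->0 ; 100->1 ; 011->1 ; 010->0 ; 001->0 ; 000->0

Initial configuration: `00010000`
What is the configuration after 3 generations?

00001000
00000100
00000010

00000010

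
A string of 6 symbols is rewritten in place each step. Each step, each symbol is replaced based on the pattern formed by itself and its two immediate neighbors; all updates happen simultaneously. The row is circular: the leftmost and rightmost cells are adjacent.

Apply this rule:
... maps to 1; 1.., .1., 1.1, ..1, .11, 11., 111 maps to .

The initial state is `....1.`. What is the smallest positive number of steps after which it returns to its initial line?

step 1: 111...
step 2: ....1.

2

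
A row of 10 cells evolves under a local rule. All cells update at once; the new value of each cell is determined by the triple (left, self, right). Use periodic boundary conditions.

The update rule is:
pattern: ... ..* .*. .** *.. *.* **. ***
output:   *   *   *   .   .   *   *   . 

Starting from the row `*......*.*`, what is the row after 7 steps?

...*.*****

*.*******.
**......**
.*.*****..
***....*.*
..*.*****.
****....*.
...*.*****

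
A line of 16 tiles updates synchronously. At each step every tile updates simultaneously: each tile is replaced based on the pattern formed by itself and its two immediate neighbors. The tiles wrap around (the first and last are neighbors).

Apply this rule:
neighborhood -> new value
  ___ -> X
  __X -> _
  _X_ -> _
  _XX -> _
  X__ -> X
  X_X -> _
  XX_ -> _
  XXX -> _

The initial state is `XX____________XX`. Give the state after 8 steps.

__________XXXX__

__XXXXXXXXXXX___
X____________XXX
_XXXXXXXXXXX____
____________XXXX
XXXXXXXXXXX_____
___________XXXX_
XXXXXXXXXX_____X
__________XXXX__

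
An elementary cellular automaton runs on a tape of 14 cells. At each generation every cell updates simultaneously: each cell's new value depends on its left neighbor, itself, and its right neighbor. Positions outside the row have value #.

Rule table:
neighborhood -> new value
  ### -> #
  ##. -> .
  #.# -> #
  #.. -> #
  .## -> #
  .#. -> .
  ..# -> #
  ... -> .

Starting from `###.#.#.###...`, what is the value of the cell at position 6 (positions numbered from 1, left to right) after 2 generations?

##.#.#.###.#.#
#.#.#.###.#.##
position 6 holds .

.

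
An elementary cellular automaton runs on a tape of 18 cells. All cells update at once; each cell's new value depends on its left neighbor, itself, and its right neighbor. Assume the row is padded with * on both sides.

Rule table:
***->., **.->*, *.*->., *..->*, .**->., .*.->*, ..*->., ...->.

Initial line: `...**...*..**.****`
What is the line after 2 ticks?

*...**..**..*.....
**...**..**.**....

**...**..**.**....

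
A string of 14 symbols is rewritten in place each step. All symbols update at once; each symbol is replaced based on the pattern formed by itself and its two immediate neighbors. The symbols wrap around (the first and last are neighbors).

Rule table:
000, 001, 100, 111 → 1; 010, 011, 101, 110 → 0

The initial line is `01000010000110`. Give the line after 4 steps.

10111101111001
00011000110110
11100111000001
11011010111110

11011010111110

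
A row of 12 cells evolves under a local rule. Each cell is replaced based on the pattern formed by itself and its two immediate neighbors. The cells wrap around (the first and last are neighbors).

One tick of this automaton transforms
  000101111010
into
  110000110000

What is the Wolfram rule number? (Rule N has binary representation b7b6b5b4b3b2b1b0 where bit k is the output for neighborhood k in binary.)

129

position 6: 111 → 1  (bit 7 = 1)
position 8: 110 → 0  (bit 6 = 0)
position 4: 101 → 0  (bit 5 = 0)
position 11: 100 → 0  (bit 4 = 0)
position 5: 011 → 0  (bit 3 = 0)
position 3: 010 → 0  (bit 2 = 0)
position 2: 001 → 0  (bit 1 = 0)
position 0: 000 → 1  (bit 0 = 1)
bits b7..b0 = 10000001 = 129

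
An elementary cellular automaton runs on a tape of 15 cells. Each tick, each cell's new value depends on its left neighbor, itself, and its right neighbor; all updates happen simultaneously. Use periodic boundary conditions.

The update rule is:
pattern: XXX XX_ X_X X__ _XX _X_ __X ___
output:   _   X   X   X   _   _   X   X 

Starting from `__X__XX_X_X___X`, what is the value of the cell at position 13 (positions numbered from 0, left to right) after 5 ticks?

X

tick 1: XX_XX_XX_X_XXX_
tick 2: _XX_XX_XX_X__XX
tick 3: X_XX_XX_XX_XX_X
tick 4: XX_XX_XX_XX_XX_
tick 5: _XX_XX_XX_XX_XX
position 13 holds X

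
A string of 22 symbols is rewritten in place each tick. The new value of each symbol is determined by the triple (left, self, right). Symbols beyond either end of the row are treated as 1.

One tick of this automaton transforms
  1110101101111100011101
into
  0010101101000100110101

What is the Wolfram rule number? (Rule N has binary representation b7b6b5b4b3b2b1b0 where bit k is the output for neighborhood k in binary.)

78

position 0: 111 → 0  (bit 7 = 0)
position 2: 110 → 1  (bit 6 = 1)
position 3: 101 → 0  (bit 5 = 0)
position 14: 100 → 0  (bit 4 = 0)
position 6: 011 → 1  (bit 3 = 1)
position 4: 010 → 1  (bit 2 = 1)
position 16: 001 → 1  (bit 1 = 1)
position 15: 000 → 0  (bit 0 = 0)
bits b7..b0 = 01001110 = 78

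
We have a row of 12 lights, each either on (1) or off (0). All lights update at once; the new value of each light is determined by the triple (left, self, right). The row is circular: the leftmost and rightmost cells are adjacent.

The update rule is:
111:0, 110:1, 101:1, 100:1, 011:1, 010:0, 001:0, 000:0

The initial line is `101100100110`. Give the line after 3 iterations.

011110010111
110011001101
011011101111

011011101111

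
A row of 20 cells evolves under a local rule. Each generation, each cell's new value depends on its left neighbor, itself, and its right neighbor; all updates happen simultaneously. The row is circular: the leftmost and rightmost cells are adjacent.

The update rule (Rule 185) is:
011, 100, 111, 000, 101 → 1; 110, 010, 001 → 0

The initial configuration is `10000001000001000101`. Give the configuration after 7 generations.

generation 1: 01111100111100110011
generation 2: 11111010111010101010
generation 3: 11110101110101010101
generation 4: 11101011101010101011
generation 5: 11010111010101010111
generation 6: 10101110101010101111
generation 7: 01011101010101011111

01011101010101011111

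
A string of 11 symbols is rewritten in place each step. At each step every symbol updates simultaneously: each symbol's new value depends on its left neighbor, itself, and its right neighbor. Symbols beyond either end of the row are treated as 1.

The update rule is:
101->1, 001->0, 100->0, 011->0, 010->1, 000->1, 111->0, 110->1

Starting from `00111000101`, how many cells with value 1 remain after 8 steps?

00001010110
01101111011
10110001100
11010100100
01111100100
10000100100
10110100100
11011100100
count of 1: 6

6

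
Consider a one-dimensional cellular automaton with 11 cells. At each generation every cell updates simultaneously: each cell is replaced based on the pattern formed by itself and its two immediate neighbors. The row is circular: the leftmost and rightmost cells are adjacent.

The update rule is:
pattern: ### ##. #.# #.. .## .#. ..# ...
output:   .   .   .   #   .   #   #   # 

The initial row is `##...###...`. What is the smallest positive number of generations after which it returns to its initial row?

..###...###
##...###...

2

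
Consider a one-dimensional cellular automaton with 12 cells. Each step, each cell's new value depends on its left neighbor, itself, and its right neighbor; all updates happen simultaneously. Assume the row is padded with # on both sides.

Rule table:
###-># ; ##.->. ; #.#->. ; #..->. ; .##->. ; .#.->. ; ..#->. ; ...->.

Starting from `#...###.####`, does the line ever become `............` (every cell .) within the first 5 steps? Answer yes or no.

yes

.....#...###
..........##
...........#
............
all cells are . at step 4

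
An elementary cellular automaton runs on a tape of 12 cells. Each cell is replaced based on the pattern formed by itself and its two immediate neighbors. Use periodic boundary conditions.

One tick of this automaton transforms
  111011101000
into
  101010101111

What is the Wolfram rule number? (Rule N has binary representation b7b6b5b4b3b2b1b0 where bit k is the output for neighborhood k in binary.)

95

position 1: 111 → 0  (bit 7 = 0)
position 2: 110 → 1  (bit 6 = 1)
position 3: 101 → 0  (bit 5 = 0)
position 9: 100 → 1  (bit 4 = 1)
position 0: 011 → 1  (bit 3 = 1)
position 8: 010 → 1  (bit 2 = 1)
position 11: 001 → 1  (bit 1 = 1)
position 10: 000 → 1  (bit 0 = 1)
bits b7..b0 = 01011111 = 95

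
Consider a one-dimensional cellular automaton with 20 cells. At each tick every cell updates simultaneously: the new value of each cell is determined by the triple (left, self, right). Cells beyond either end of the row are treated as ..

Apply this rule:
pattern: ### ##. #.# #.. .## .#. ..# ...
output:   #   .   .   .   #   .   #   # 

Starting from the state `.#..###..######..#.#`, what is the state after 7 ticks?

tick 1: #..###..######..#...
tick 2: ..###..######..#..##
tick 3: ####..######..#..##.
tick 4: ###..######..#..##..
tick 5: ##..######..#..##..#
tick 6: #..######..#..##..#.
tick 7: ..######..#..##..#..

..######..#..##..#..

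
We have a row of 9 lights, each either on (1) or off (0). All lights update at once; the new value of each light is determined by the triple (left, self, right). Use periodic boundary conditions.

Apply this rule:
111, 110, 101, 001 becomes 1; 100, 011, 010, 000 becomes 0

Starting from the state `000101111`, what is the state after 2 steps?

010101011

001010111
010101011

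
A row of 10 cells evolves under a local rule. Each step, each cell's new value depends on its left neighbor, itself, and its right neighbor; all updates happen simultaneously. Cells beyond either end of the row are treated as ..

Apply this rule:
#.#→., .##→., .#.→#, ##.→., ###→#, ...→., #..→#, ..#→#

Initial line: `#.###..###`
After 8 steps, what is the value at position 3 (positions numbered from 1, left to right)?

#..#.##.#.
####....##
.##.#..#..
#...#####.
##.#.###.#
...#..#..#
..########
.#.######.
position 3 holds .

.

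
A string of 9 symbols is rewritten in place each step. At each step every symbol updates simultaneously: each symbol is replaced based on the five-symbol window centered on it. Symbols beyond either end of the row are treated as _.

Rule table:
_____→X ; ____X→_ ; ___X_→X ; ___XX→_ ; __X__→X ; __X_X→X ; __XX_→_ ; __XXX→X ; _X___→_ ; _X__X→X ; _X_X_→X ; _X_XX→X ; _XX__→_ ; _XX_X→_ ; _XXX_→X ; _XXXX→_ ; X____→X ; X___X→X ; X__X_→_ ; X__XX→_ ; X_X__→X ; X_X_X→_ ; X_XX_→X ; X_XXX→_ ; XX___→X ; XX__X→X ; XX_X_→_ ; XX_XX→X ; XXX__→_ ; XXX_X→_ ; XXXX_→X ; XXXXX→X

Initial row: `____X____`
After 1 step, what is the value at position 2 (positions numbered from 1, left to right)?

XX_XX_XXX
position 2 holds X

X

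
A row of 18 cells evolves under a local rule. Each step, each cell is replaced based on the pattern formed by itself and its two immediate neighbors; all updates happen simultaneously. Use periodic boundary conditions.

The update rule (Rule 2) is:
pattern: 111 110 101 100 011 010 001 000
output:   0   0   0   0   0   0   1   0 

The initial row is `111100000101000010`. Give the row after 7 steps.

000000001000000100
000000010000001000
000000100000010000
000001000000100000
000010000001000000
000100000010000000
001000000100000000

001000000100000000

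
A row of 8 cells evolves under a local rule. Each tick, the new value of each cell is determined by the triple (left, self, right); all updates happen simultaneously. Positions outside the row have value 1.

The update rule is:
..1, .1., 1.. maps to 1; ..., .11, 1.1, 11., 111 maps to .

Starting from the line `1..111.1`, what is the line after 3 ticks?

.11.....
...1...1
1.111.1.

1.111.1.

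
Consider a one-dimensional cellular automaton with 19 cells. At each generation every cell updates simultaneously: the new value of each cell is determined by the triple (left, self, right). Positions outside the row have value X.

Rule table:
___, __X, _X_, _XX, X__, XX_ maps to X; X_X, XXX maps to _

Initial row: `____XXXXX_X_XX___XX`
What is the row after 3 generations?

generation 1: XXXXX___X_X_XXXXXX_
generation 2: ____XXXXX_X_X____X_
generation 3: XXXXX___X_X_XXXXXX_

XXXXX___X_X_XXXXXX_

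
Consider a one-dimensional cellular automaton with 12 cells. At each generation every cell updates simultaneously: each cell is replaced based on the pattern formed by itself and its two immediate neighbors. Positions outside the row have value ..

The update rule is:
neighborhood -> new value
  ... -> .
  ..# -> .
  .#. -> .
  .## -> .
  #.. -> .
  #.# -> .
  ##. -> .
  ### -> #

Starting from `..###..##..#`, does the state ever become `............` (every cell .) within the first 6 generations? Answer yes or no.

generation 1: ...#........
generation 2: ............
all cells are . at generation 2

yes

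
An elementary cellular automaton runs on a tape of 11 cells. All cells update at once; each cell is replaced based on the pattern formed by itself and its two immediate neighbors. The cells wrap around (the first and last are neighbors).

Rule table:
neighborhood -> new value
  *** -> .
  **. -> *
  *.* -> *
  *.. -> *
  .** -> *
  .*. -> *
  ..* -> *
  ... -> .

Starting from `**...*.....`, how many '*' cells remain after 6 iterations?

7

iteration 1: ***.***...*
iteration 2: ..***.**.**
iteration 3: ***.*******
iteration 4: ..***......
iteration 5: .**.**.....
iteration 6: *******....
count of *: 7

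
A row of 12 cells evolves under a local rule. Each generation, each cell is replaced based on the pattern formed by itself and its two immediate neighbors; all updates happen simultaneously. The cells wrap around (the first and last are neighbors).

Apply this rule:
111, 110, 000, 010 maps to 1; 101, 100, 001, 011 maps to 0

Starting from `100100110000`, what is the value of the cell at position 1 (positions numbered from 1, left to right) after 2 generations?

1

100100010110
100101010010
position 1 holds 1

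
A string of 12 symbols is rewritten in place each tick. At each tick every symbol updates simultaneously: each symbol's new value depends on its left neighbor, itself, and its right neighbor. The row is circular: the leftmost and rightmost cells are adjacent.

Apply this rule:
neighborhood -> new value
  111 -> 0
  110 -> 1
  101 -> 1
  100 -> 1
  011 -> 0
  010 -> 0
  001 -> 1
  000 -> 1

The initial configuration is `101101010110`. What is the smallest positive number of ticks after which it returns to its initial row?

010110101011
101011010101
110101101010
011010110101
101101011010
010110101101
101011010110
010101101011
101010110101
110101011010
011010101101
101101010110

12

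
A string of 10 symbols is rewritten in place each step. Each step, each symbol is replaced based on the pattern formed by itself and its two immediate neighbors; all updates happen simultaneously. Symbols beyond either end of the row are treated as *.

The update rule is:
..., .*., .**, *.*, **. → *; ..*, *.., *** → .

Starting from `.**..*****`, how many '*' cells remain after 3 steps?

6

***..*....
..*..*.**.
..*..*****
count of *: 6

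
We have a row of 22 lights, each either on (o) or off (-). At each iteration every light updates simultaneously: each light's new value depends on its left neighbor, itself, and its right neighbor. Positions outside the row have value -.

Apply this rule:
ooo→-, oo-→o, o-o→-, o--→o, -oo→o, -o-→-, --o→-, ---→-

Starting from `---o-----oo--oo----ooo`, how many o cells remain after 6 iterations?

4

iteration 1: ----o----ooo-ooo---o-o
iteration 2: -----o---o-o-o-oo-----
iteration 3: ------o--------ooo----
iteration 4: -------o-------o-oo---
iteration 5: --------o--------ooo--
iteration 6: ---------o-------o-oo-
count of o: 4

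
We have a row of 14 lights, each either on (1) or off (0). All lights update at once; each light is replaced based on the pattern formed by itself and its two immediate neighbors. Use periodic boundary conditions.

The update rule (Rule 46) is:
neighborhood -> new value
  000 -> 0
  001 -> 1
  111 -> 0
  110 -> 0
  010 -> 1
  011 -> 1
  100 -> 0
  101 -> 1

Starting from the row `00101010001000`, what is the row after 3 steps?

01111110011000
11000000110000
10000001100001

10000001100001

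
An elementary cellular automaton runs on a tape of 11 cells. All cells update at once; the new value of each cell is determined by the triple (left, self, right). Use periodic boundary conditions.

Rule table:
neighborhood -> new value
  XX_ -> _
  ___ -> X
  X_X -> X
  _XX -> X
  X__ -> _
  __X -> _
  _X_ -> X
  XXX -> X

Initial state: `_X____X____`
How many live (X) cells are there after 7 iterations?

_X_XX_X_XXX
XXXX_XXXXX_
XXX_XXXXX_X
XX_XXXXX_XX
X_XXXXX_XXX
_XXXXX_XXXX
XXXXX_XXXX_
count of X: 9

9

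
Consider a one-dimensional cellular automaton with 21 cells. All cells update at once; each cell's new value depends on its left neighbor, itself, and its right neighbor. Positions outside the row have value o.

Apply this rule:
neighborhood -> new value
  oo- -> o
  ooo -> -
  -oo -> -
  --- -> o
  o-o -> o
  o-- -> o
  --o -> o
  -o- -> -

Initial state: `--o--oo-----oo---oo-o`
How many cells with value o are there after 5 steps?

14

oo-oo-oooooo-oooo-oo-
-oo-oo-----oo---oo-oo
o-oo-oooooo-oooo-oo--
oo-oo-----oo---oo-ooo
-oo-oooooo-oooo-oo---
count of o: 14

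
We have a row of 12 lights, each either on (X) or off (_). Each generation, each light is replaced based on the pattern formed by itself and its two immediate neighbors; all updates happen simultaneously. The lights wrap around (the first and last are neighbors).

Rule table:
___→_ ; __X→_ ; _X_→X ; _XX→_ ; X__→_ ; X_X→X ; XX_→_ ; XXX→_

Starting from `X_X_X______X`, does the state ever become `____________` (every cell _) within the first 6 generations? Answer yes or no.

generation 1: _XXXX_______
generation 2: ____________
all cells are _ at generation 2

yes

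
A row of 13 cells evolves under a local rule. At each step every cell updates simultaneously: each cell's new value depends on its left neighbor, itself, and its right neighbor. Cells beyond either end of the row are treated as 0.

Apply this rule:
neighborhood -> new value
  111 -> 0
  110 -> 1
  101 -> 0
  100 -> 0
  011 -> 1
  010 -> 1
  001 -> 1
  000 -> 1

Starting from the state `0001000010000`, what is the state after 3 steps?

step 1: 1111011110111
step 2: 1001010010101
step 3: 1011010110101

1011010110101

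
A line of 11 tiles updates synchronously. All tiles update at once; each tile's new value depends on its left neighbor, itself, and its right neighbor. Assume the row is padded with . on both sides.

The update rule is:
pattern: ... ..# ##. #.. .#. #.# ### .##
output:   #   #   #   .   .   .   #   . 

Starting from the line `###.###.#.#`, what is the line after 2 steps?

#.#.#.#.###

step 1: .##..##....
step 2: #.#.#.#.###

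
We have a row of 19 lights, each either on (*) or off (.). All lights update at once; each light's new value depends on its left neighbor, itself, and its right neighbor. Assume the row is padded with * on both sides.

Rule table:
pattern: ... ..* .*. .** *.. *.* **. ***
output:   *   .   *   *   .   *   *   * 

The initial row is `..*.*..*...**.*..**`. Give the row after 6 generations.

..***..********..**

..***..*.*.****..**
..***..********..**
..***..********..**  (fixed point — unchanged through generation 6)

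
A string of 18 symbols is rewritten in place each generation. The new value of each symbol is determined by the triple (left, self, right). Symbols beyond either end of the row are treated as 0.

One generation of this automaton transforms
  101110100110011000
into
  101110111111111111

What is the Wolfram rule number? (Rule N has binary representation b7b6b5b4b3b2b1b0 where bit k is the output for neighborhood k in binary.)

223

position 3: 111 → 1  (bit 7 = 1)
position 4: 110 → 1  (bit 6 = 1)
position 1: 101 → 0  (bit 5 = 0)
position 7: 100 → 1  (bit 4 = 1)
position 2: 011 → 1  (bit 3 = 1)
position 0: 010 → 1  (bit 2 = 1)
position 8: 001 → 1  (bit 1 = 1)
position 16: 000 → 1  (bit 0 = 1)
bits b7..b0 = 11011111 = 223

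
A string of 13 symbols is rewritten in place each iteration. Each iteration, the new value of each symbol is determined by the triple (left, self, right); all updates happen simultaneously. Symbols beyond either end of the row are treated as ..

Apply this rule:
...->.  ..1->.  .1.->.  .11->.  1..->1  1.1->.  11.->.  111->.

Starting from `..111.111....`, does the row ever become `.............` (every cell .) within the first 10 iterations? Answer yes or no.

.........1...
..........1..
...........1.
............1
.............
all cells are . at iteration 5

yes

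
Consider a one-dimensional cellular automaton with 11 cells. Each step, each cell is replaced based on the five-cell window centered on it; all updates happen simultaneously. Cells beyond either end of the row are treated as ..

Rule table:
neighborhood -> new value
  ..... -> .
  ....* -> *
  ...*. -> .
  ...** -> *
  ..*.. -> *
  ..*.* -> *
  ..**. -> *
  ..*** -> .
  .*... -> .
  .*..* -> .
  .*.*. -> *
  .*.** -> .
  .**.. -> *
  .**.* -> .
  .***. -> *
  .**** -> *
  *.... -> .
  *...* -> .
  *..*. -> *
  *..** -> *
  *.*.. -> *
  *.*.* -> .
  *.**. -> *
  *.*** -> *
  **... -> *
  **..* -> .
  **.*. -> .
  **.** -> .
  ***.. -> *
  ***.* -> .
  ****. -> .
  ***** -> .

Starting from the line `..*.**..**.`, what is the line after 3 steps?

*.*.**.****
**..*..**.*
**.**.**..*

**.**.**..*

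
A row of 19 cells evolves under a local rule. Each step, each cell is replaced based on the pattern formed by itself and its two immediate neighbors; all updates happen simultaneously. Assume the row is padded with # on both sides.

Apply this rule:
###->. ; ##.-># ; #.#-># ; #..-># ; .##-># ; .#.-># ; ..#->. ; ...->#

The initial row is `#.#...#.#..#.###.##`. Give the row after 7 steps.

.........#####.###.

step 1: #####.####.###.###.
step 2: ....###..###.###.##
step 3: ###.#.##.#.###.###.
step 4: ..##########.###.##
step 5: #.#........###.###.
step 6: ##########.#.###.##
step 7: .........#####.###.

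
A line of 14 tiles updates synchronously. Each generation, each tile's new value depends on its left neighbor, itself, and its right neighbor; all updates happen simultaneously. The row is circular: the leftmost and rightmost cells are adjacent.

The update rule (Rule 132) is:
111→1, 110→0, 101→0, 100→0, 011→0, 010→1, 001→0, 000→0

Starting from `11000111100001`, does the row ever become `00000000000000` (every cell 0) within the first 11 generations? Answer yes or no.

no

10000011000000
10000000000000
10000000000000  (fixed point — unchanged through generation 11)
generation 11 is 10000000000000, still not uniform 0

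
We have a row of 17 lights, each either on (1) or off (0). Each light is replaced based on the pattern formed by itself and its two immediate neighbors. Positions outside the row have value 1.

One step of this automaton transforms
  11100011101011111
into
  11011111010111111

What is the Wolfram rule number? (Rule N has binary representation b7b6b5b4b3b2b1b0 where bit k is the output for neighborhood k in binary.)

187

position 0: 111 → 1  (bit 7 = 1)
position 2: 110 → 0  (bit 6 = 0)
position 9: 101 → 1  (bit 5 = 1)
position 3: 100 → 1  (bit 4 = 1)
position 6: 011 → 1  (bit 3 = 1)
position 10: 010 → 0  (bit 2 = 0)
position 5: 001 → 1  (bit 1 = 1)
position 4: 000 → 1  (bit 0 = 1)
bits b7..b0 = 10111011 = 187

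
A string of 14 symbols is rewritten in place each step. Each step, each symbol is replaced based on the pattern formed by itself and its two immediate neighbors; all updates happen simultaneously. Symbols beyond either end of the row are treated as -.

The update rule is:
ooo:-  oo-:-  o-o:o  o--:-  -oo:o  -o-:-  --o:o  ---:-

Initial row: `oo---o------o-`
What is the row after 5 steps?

o---o------o--
---o------o---
--o------o----
-o------o-----
o------o------

o------o------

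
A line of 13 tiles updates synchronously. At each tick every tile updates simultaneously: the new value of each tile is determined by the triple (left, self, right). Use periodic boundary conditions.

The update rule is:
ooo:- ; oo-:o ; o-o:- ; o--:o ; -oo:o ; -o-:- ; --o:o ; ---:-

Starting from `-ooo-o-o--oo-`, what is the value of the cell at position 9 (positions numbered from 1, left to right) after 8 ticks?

tick 1: oo-o----ooooo
tick 2: -o--o--oo----
tick 3: o-oo-ooooo---
tick 4: --oo-o---oo-o
tick 5: oooo--o-ooo--
tick 6: o--ooo--o-ooo
tick 7: oooo-ooo--o--
tick 8: o--o-o-ooo-oo
position 9 holds o

o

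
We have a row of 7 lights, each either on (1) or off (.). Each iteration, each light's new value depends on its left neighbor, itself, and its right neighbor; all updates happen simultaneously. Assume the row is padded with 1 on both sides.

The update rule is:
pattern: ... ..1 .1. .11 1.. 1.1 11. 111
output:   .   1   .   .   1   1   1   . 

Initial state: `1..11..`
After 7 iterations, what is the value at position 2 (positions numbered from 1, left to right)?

111.111
..11...
11.11.1
.11.11.
1.11.11
11.11..
.11.111
position 2 holds 1

1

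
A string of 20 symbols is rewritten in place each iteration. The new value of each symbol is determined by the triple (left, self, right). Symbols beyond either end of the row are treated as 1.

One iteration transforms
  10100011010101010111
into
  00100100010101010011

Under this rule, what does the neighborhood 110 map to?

At position 0 the neighborhood is 110; the next row has 0 there.

0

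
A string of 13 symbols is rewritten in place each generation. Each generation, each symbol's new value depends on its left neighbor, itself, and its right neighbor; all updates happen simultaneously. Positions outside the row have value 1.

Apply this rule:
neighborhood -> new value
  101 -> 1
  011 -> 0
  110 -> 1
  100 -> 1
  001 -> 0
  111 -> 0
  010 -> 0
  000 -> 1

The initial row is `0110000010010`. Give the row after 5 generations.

1110011001100

1011111001001
1100001100100
0111100110010
1000110011001
1110011001100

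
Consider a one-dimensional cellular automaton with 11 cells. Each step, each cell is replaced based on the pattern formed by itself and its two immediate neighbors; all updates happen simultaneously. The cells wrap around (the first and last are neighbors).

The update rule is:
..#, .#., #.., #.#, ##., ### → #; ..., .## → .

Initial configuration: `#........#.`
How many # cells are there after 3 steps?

step 1: ##......###
step 2: ###....#.##
step 3: ####..###.#
count of #: 8

8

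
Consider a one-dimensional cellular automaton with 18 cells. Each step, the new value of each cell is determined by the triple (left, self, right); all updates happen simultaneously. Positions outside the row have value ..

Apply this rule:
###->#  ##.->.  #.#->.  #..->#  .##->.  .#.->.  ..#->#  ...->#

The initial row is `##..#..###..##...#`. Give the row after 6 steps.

step 1: ..##.##.#.##..###.
step 2: ##..........##.#.#
step 3: ..##########......
step 4: ##.########.######
step 5: ....######...####.
step 6: ####.####.###.##.#

####.####.###.##.#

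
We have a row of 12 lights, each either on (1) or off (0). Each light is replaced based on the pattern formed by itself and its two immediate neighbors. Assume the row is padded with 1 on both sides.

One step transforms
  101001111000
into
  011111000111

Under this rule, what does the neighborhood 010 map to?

At position 2 the neighborhood is 010; the next row has 1 there.

1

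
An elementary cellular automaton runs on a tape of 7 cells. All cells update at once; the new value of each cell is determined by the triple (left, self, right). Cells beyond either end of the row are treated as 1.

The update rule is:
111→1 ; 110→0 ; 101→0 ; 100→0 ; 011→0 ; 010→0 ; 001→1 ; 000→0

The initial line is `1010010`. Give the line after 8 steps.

0001001

0000100
0001001
0010010
0100100
0001001  (repeats step 2; period 3)
step 8: 0001001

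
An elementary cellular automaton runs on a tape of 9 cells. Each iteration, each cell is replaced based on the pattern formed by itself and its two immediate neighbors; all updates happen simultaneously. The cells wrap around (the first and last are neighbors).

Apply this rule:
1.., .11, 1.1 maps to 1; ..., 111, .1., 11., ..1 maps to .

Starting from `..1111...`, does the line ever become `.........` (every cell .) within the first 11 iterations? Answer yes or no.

no

iteration 1: ..1...1..
iteration 2: ...1...1.
iteration 3: ....1...1
iteration 4: 1....1...
iteration 5: .1....1..
iteration 6: ..1....1.
iteration 7: ...1....1
iteration 8: 1...1....
iteration 9: .1...1...
iteration 10: ..1...1..  (repeats iteration 1; period 9)
iteration 11: ...1...1.
iteration 11 is ...1...1., still not uniform .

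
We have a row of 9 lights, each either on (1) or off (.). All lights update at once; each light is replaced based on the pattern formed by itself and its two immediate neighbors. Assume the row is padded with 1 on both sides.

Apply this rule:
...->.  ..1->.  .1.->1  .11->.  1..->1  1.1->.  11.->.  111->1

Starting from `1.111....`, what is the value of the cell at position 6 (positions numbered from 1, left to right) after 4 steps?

.

...1.1...
1..1.11..
.1.1...1.
.1.11..1.
position 6 holds .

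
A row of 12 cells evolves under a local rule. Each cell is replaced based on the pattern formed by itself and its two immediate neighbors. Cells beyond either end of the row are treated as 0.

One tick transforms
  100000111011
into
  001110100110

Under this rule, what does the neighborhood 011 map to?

1

At position 6 the neighborhood is 011; the next row has 1 there.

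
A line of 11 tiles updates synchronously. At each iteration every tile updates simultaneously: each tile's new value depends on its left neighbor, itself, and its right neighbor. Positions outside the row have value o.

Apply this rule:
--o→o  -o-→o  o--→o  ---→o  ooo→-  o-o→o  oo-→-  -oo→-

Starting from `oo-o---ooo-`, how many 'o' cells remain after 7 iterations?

--ooooo---o
oo-----ooo-
--ooooo---o  (repeats iteration 1; period 2)
iteration 7: --ooooo---o
count of o: 6

6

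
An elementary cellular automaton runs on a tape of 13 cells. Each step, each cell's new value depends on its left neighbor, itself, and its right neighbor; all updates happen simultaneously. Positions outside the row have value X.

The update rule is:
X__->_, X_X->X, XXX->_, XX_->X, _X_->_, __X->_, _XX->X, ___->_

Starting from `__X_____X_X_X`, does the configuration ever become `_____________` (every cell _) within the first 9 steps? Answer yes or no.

yes

_________X_XX
__________XX_
__________XXX
__________X__
_____________
all cells are _ at step 5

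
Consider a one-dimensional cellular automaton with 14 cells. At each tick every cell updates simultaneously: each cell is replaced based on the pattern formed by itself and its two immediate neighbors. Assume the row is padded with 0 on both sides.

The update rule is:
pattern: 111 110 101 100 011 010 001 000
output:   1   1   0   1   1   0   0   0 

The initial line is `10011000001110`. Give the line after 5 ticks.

00011111101111

01011100001111
00011110001111
00011111001111
00011111101111
00011111101111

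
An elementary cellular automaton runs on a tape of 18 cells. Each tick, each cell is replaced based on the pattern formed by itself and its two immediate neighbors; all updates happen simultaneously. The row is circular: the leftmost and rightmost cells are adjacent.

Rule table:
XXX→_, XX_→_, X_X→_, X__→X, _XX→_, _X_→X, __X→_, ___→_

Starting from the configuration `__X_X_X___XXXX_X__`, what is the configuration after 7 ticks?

__X_X_XX_______XX_
__X_X___X________X
X_X_XX__XX_______X
__X___X___X_______
__XX__XX__XX______
____X___X___X_____
____XX__XX__XX____

____XX__XX__XX____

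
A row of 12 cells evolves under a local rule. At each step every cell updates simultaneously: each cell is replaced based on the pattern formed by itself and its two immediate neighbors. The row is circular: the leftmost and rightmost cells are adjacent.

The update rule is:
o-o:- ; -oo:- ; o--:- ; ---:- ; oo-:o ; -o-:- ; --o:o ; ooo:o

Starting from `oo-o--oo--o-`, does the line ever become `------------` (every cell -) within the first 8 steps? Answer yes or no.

step 1: -o---o-o-o--
step 2: o---o-------
step 3: ---o-------o
step 4: --o-------o-
step 5: -o-------o--
step 6: o-------o---
step 7: -------o---o
step 8: ------o---o-
step 8 is ------o---o-, still not uniform -

no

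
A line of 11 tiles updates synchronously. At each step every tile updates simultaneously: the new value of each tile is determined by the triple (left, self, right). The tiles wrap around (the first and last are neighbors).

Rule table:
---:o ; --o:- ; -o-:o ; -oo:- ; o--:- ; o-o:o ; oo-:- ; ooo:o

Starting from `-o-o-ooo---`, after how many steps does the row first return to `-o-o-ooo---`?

step 1: -oooo-o--oo
step 2: o-oo-oo----
step 3: oo--o---oo-
step 4: ----o-o---o
step 5: -oo-ooo-o-o
step 6: o--o-o-oooo
step 7: ---oooo-ooo
step 8: -o--oo-o-o-
step 9: -o----oooo-
step 10: -o-oo--oo--
step 11: -oo-------o
step 12: o---ooooo-o
step 13: --o--ooo-o-
step 14: o-o---o-oo-
step 15: ooo-o-oo--o
step 16: oo-ooo-----
step 17: --o-o--ooo-
step 18: o-ooo---o--
step 19: oo-o--o-o--
step 20: --oo--ooo--
step 21: o------o--o
step 22: --oooo-o---
step 23: o--oo-oo-oo
step 24: -----o--o-o
step 25: -ooo-o--ooo
step 26: o-o-oo---o-
step 27: oooo---o-oo
step 28: ooo--o-oo-o
step 29: oo---oo--o-
step 30: ---o-----oo
step 31: -o-o-ooo---

31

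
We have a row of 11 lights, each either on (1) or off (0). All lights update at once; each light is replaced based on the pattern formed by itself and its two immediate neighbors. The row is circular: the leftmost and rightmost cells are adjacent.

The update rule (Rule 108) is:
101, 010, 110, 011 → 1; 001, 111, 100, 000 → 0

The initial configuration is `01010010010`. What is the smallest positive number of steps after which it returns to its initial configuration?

2

01110010010
01010010010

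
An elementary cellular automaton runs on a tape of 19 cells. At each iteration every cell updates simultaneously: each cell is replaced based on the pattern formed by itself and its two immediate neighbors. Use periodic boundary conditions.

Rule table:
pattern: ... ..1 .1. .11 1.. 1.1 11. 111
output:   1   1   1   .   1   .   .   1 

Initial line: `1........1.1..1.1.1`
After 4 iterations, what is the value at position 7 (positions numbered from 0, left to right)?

.111111111.1111.1..
1.1111111...11..111
...11111.111..11.11
111.111...1.11.....
position 7 holds .

.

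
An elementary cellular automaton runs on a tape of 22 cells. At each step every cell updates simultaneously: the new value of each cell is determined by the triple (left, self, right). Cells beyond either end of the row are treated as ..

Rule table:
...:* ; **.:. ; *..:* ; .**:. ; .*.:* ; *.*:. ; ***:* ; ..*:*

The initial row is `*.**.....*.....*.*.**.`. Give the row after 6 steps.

.*..****.**...*****..*

*...************.*...*
****.**********..*****
.**...********.**.***.
*..***.******......*.*
***.*...****.*******.*
.*..****.**...*****..*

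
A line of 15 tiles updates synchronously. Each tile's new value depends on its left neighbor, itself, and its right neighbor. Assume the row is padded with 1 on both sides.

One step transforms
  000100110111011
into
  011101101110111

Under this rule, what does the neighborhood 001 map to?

1

At position 2 the neighborhood is 001; the next row has 1 there.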